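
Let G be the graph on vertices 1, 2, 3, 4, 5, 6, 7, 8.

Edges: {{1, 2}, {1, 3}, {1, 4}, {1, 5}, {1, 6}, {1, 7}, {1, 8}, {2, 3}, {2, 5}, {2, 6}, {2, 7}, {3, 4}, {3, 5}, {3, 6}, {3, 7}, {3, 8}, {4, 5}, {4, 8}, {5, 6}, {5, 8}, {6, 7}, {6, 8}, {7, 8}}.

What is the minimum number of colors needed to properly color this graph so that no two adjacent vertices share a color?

1, 3, 6, 7, 8 form a clique, so at least 5 colors are needed.
5 colors suffice: color red → {3}; color blue → {1}; color green → {2, 8}; color yellow → {4, 6}; color purple → {5, 7}. Each edge has distinct colors on its endpoints.

5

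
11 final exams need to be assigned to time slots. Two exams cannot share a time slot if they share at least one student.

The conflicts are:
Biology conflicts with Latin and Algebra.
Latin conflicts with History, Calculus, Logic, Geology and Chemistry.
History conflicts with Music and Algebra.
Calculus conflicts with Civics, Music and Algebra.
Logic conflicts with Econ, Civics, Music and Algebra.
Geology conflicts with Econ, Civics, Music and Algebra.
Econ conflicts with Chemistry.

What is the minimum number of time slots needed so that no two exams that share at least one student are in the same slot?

2

History and Algebra conflict, so at least 2 time slots are needed.
2 time slots suffice: Biology=2, Latin=1, History=2, Calculus=2, Logic=2, Geology=2, Econ=1, Civics=1, Music=1, Algebra=1, Chemistry=2. Every pair that conflicts lands in different time slots.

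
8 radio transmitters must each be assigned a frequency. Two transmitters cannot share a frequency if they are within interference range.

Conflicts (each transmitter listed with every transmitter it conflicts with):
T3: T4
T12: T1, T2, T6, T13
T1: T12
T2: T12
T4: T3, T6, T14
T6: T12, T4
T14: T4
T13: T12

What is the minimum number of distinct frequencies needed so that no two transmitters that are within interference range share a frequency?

T12 and T13 conflict, so at least 2 frequencies are needed.
2 frequencies suffice: frequency 1 → {T12, T4}; frequency 2 → {T3, T1, T2, T6, T14, T13}. Every pair that conflicts lands in different frequencies.

2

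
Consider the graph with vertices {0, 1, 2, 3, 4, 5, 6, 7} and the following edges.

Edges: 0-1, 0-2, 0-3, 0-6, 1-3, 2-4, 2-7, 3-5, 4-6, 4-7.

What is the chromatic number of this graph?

2, 4, 7 form a triangle, so at least 3 colors are needed.
A valid assignment using 3 colors: 0=red, 1=green, 2=blue, 3=blue, 4=red, 5=red, 6=blue, 7=green. Every edge joins two different colors.

3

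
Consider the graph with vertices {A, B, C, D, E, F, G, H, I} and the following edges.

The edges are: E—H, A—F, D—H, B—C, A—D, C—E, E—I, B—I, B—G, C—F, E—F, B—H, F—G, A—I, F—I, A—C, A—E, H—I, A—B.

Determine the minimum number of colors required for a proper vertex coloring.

A, C, E, F are mutually adjacent (a clique of size 4), so at least 4 colors are needed.
A valid assignment using 4 colors: A=red, B=blue, C=green, D=blue, E=blue, F=yellow, G=red, H=red, I=green. Every edge joins two different colors.

4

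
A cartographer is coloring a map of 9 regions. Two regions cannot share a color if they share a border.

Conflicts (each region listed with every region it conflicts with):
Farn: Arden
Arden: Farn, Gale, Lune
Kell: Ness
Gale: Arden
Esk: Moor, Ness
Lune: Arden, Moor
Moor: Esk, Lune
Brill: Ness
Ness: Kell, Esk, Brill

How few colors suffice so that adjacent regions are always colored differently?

Arden and Lune conflict, so at least 2 colors are needed.
2 colors suffice: Farn=2, Arden=1, Kell=2, Gale=2, Esk=2, Lune=2, Moor=1, Brill=2, Ness=1. No two conflicting regions share a color.

2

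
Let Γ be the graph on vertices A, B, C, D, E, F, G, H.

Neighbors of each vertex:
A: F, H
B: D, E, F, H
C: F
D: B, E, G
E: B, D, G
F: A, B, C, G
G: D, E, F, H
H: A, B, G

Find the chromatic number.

3

B, D, E are mutually adjacent, so at least 3 colors are needed.
A valid assignment using 3 colors: A=red, B=red, C=red, D=green, E=blue, F=blue, G=red, H=blue. No two adjacent vertices share a color.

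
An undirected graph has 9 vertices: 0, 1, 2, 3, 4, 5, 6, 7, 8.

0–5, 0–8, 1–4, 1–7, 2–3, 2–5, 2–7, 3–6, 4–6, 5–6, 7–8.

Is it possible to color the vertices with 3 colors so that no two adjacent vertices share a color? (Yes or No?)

Yes

The chromatic number is 3. The cycle 8-0-5-2-7-8 has odd length 5, so it cannot be 2-colored; at least 3 colors are needed.
3 colors suffice: 0=a, 1=c, 2=c, 3=b, 4=b, 5=b, 6=a, 7=a, 8=b.
That is already a proper 3-coloring.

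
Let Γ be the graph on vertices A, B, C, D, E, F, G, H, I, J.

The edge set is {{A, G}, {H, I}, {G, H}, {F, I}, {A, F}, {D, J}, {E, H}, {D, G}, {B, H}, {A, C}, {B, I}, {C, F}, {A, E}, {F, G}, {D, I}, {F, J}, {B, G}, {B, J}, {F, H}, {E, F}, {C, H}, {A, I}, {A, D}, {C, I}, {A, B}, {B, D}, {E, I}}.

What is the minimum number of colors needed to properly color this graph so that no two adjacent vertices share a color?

E, F, H, I form a clique, so at least 4 colors are needed.
A valid assignment using 4 colors: A=blue, B=red, C=yellow, D=yellow, E=yellow, F=red, G=green, H=blue, I=green, J=blue. No two adjacent vertices share a color.

4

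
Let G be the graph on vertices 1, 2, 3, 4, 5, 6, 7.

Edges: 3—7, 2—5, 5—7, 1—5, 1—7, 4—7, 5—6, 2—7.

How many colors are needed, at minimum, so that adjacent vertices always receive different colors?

1, 5, 7 are pairwise adjacent, so at least 3 colors are needed.
3 colors suffice: color red → {6, 7}; color blue → {3, 4, 5}; color green → {1, 2}. No two adjacent vertices share a color.

3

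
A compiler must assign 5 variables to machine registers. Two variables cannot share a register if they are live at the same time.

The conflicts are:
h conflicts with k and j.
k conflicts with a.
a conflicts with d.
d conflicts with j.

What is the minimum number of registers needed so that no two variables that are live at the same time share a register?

The cycle h-j-d-a-k-h has odd length 5, so it cannot be 2-colored; at least 3 registers are needed.
3 registers suffice: register 1 → {k, d}; register 2 → {a, j}; register 3 → {h}. No two conflicting variables share a register.

3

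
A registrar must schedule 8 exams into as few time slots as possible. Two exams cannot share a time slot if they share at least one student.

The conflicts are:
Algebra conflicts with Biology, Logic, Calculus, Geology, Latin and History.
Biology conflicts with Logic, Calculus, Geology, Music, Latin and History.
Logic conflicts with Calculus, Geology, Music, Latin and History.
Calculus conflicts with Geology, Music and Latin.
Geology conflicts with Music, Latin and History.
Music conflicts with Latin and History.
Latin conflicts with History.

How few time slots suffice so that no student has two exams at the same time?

6

Algebra, Biology, Logic, Calculus, Geology, Latin pairwise conflict, so at least 6 time slots are needed.
6 time slots suffice: Algebra=6, Biology=3, Logic=1, Calculus=5, Geology=4, Music=6, Latin=2, History=5. Each listed conflict is separated.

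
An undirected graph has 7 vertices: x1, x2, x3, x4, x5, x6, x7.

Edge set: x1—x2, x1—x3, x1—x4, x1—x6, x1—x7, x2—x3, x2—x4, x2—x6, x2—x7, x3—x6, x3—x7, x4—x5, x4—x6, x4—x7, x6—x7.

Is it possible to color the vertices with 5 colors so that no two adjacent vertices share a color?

Yes

The chromatic number is 5. x1, x2, x3, x6, x7 form a clique, so at least 5 colors are needed.
One proper 5-coloring: x1=5, x2=2, x3=4, x4=4, x5=1, x6=1, x7=3.
That is already a proper 5-coloring.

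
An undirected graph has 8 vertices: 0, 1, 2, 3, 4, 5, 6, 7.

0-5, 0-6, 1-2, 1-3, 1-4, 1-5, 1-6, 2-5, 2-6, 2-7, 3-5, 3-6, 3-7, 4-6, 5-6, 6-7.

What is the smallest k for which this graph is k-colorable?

1, 3, 5, 6 are mutually adjacent (a clique of size 4), so at least 4 colors are needed.
One proper 4-coloring: 0=b, 1=b, 2=d, 3=d, 4=c, 5=c, 6=a, 7=b. No two adjacent vertices share a color.

4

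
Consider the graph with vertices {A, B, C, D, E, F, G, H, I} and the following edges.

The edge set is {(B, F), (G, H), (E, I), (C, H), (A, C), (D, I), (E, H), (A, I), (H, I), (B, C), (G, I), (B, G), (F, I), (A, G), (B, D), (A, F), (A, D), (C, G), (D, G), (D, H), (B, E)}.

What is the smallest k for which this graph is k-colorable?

4

D, G, H, I are pairwise adjacent (a clique of size 4), so at least 4 colors are needed.
4 colors suffice: color 1 → {B, I}; color 2 → {E, F, G}; color 3 → {A, H}; color 4 → {C, D}. Every edge joins two different colors.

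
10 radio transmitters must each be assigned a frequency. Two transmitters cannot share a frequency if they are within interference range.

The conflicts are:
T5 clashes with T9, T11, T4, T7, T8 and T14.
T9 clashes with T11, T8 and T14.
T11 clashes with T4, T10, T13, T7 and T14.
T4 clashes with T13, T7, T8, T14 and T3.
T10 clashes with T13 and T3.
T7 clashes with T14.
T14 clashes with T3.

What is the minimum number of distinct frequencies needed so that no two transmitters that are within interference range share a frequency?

5

T5, T11, T4, T7, T14 all conflict with each other, so at least 5 frequencies are needed.
Using 5 frequencies: T5=3, T9=1, T11=2, T4=1, T10=1, T13=3, T7=5, T8=2, T14=4, T3=2. No two conflicting transmitters share a frequency.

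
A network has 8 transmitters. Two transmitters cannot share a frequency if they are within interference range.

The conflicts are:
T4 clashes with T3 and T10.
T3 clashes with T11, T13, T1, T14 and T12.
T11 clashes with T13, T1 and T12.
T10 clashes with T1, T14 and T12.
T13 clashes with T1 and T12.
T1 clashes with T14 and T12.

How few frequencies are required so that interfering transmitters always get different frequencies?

T3, T11, T13, T1, T12 are mutually in conflict, so at least 5 frequencies are needed.
5 frequencies suffice: T4=1, T3=2, T11=5, T10=2, T13=4, T1=1, T14=3, T12=3. Each listed conflict is separated.

5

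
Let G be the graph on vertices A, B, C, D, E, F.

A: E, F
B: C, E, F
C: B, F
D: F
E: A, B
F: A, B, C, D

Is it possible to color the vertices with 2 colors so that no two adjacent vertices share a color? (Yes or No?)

No

B, C, F are mutually adjacent, so at least 3 colors are needed.
So 2 colors are not enough.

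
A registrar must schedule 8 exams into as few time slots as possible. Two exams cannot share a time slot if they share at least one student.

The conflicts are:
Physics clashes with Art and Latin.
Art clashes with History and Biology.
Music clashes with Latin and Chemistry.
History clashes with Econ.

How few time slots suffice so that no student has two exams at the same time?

2

Art and History conflict, so at least 2 time slots are needed.
Using 2 time slots: Physics=2, Art=1, Music=2, History=2, Econ=1, Latin=1, Biology=2, Chemistry=1. Every pair that conflicts lands in different time slots.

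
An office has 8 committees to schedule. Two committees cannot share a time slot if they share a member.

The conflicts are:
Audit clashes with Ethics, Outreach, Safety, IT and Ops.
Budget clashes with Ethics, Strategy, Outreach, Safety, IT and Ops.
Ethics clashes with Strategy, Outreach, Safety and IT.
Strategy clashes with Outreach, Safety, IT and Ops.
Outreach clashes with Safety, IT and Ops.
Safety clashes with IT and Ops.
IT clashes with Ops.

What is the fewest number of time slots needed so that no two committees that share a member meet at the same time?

6

Budget, Strategy, Outreach, Safety, IT, Ops are mutually in conflict, so at least 6 time slots are needed.
A valid assignment using 6 time slots: Audit=5, Budget=5, Ethics=4, Strategy=6, Outreach=1, Safety=3, IT=2, Ops=4. No two conflicting committees share a time slot.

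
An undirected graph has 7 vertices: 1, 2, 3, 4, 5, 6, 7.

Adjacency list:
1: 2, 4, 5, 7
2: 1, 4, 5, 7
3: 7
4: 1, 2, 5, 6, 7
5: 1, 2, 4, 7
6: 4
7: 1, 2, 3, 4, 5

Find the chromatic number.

1, 2, 4, 5, 7 are mutually adjacent (a clique of size 5), so at least 5 colors are needed.
One proper 5-coloring: 1=d, 2=e, 3=a, 4=a, 5=c, 6=b, 7=b. Every edge joins two different colors.

5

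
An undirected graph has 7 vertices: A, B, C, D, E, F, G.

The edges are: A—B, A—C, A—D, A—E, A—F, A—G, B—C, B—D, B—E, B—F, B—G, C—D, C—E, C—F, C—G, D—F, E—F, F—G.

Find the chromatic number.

A, B, C, E, F form a clique, so at least 5 colors are needed.
One proper 5-coloring: A=blue, B=red, C=green, D=purple, E=purple, F=yellow, G=purple. Every edge joins two different colors.

5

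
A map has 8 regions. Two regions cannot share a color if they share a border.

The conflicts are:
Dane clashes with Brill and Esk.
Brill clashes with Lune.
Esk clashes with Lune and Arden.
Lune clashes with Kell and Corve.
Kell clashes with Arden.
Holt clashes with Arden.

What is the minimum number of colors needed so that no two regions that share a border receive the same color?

Kell and Arden conflict, so at least 2 colors are needed.
One proper 2-coloring: Dane=1, Brill=2, Esk=2, Lune=1, Kell=2, Holt=2, Corve=2, Arden=1. No two conflicting regions share a color.

2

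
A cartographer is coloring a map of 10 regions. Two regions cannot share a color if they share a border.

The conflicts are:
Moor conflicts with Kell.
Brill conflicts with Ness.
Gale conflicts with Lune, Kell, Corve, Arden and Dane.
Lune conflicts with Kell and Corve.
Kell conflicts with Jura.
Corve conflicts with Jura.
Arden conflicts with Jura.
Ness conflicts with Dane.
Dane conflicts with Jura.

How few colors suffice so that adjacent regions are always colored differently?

3

Gale, Lune, Kell are mutually in conflict, so at least 3 colors are needed.
3 colors suffice: color 1 → {Moor, Gale, Ness, Jura}; color 2 → {Brill, Kell, Corve, Arden, Dane}; color 3 → {Lune}. Each listed conflict is separated.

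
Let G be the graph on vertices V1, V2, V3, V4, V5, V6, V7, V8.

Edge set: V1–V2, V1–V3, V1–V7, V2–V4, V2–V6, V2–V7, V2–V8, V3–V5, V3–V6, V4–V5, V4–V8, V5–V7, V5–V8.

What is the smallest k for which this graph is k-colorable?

V1, V2, V7 form a triangle, so at least 3 colors are needed.
A valid assignment using 3 colors: V1=2, V2=1, V3=3, V4=3, V5=1, V6=2, V7=3, V8=2. Each edge has distinct colors on its endpoints.

3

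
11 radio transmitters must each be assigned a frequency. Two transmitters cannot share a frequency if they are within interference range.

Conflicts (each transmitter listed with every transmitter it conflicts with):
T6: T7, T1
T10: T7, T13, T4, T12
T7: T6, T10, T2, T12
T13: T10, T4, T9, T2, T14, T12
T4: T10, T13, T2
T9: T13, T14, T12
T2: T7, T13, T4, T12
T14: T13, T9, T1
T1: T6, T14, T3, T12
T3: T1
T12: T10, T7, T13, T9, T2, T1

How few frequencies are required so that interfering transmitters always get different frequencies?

T7, T2, T12 pairwise conflict, so at least 3 frequencies are needed.
3 frequencies suffice: T6=1, T10=3, T7=2, T13=2, T4=1, T9=3, T2=3, T14=1, T1=2, T3=1, T12=1. Every pair that conflicts lands in different frequencies.

3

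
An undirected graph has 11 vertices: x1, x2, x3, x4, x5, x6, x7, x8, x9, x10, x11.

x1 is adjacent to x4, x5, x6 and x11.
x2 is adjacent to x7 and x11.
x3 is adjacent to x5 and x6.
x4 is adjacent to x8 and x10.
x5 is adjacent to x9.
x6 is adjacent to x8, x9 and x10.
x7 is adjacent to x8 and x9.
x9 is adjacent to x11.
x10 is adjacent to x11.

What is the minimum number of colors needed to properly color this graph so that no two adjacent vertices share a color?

2

x9 and x11 are adjacent, so at least 2 colors are needed.
2 colors suffice: color 1 → {x4, x5, x6, x7, x11}; color 2 → {x1, x2, x3, x8, x9, x10}. Every edge joins two different colors.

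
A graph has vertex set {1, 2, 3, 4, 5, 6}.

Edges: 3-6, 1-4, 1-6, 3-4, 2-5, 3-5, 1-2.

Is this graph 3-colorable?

Yes

The chromatic number is 3. The cycle 2-1-4-3-5-2 has odd length 5, so it cannot be 2-colored; at least 3 colors are needed.
3 colors suffice: color a → {1, 3}; color b → {4, 5, 6}; color c → {2}.
That is already a proper 3-coloring.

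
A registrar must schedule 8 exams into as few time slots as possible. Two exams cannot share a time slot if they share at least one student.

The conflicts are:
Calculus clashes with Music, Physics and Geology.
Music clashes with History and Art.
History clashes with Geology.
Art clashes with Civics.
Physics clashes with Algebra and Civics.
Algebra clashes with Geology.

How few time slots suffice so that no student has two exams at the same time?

The cycle Art-Music-Calculus-Physics-Civics-Art has odd length 5, so it cannot be 2-colored; at least 3 time slots are needed.
3 time slots suffice: Calculus=1, Music=2, History=1, Art=3, Physics=2, Algebra=1, Geology=2, Civics=1. No two conflicting exams share a time slot.

3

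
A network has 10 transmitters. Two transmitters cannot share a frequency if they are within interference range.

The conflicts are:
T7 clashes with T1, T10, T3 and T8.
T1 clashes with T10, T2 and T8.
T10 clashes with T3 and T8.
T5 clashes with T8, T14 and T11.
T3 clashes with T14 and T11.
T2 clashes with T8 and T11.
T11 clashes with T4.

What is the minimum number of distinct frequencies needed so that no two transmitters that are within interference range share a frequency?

T7, T1, T10, T8 pairwise conflict, so at least 4 frequencies are needed.
4 frequencies suffice: T7=4, T1=3, T10=2, T5=2, T3=3, T2=2, T8=1, T14=1, T11=1, T4=2. Each listed conflict is separated.

4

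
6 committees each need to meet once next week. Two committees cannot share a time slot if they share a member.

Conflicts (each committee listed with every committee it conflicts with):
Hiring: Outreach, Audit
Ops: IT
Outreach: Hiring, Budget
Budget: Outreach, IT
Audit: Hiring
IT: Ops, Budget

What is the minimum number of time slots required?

Hiring and Audit conflict, so at least 2 time slots are needed.
2 time slots suffice: time slot 1 → {Hiring, Ops, Budget}; time slot 2 → {Outreach, Audit, IT}. Each listed conflict is separated.

2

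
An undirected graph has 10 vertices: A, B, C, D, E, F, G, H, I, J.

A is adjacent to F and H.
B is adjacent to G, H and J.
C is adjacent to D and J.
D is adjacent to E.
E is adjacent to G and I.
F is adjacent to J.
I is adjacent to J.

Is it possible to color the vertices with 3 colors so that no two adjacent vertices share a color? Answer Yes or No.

Yes

The chromatic number is 3. The cycle E-G-B-J-I-E has odd length 5, so it cannot be 2-colored; at least 3 colors are needed.
3 colors suffice: color 1 → {E, H, J}; color 2 → {A, B, C, I}; color 3 → {D, F, G}.
That is already a proper 3-coloring.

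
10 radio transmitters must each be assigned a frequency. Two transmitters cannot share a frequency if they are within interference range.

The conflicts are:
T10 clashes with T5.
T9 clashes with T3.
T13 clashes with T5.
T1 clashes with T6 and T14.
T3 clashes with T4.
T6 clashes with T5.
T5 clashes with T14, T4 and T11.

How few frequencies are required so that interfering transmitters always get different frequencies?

T5 and T4 conflict, so at least 2 frequencies are needed.
2 frequencies suffice: frequency 1 → {T1, T3, T5}; frequency 2 → {T10, T9, T13, T6, T14, T4, T11}. No two conflicting transmitters share a frequency.

2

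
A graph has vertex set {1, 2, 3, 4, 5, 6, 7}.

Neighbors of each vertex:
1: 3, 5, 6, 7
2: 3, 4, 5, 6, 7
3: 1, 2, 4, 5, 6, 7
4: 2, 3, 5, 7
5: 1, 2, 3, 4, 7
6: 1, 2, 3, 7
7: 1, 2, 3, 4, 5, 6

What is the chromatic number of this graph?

2, 3, 4, 5, 7 are mutually adjacent (a clique of size 5), so at least 5 colors are needed.
5 colors suffice: color red → {3}; color blue → {7}; color green → {1, 2}; color yellow → {5, 6}; color purple → {4}. Each edge has distinct colors on its endpoints.

5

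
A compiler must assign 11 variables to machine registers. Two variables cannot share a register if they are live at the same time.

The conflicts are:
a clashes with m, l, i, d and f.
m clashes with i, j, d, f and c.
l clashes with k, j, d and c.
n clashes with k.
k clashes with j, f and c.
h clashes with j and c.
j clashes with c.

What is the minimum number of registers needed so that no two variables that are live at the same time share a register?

4

l, k, j, c all conflict with each other, so at least 4 registers are needed.
Using 4 registers: a=2, m=1, l=3, n=2, k=1, h=1, i=3, j=4, d=4, f=3, c=2. Each listed conflict is separated.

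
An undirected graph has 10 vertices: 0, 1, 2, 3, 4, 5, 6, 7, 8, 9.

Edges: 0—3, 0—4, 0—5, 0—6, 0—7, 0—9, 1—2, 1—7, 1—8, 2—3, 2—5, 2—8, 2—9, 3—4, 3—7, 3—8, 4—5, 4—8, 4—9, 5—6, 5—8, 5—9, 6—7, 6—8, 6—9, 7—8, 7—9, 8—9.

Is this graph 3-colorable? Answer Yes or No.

No

2, 5, 8, 9 form a clique, so at least 4 colors are needed.
So 3 colors are not enough.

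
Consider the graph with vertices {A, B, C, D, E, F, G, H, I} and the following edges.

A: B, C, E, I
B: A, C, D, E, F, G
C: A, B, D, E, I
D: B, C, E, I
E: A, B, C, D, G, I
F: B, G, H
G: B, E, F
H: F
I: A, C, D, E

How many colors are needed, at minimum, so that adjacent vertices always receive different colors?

A, C, E, I form a clique, so at least 4 colors are needed.
4 colors suffice: color red → {B, H, I}; color blue → {E, F}; color green → {C, G}; color yellow → {A, D}. Every edge joins two different colors.

4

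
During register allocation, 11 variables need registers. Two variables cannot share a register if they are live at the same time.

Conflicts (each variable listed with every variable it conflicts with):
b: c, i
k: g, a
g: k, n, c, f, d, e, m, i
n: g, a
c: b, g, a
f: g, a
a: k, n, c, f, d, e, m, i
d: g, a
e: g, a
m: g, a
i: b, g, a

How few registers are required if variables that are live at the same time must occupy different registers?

k and a conflict, so at least 2 registers are needed.
2 registers suffice: register 1 → {b, g, a}; register 2 → {k, n, c, f, d, e, m, i}. Every pair that conflicts lands in different registers.

2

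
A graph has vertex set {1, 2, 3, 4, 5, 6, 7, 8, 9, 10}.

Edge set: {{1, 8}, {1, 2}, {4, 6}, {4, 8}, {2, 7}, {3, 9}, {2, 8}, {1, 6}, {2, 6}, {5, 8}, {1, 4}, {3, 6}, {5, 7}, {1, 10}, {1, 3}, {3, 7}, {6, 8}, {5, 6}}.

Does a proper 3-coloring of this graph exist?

1, 2, 6, 8 form a clique, so at least 4 colors are needed.
So 3 colors are not enough.

No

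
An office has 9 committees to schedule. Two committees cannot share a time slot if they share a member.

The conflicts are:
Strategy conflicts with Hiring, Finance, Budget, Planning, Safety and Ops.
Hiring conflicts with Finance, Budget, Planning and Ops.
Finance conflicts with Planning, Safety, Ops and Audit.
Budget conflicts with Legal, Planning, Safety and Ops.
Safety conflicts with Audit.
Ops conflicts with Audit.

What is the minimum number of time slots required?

Strategy, Hiring, Budget, Planning all conflict with each other, so at least 4 time slots are needed.
4 time slots suffice: time slot 1 → {Finance, Budget}; time slot 2 → {Strategy, Legal, Audit}; time slot 3 → {Hiring, Safety}; time slot 4 → {Planning, Ops}. No two conflicting committees share a time slot.

4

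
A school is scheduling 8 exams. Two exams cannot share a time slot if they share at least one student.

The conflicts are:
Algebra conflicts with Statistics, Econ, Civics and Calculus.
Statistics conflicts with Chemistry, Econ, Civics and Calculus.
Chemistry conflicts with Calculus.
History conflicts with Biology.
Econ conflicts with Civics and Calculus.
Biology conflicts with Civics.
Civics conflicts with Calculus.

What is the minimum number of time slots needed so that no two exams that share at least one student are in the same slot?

Algebra, Statistics, Econ, Civics, Calculus pairwise conflict, so at least 5 time slots are needed.
5 time slots suffice: time slot 1 → {Chemistry, History, Civics}; time slot 2 → {Statistics, Biology}; time slot 3 → {Calculus}; time slot 4 → {Econ}; time slot 5 → {Algebra}. Every pair that conflicts lands in different time slots.

5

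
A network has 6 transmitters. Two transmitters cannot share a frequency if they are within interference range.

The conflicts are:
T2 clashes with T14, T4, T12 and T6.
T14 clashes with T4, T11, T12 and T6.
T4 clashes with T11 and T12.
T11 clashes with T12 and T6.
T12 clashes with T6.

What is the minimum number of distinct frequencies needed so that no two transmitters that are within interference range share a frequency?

4

T14, T11, T12, T6 pairwise conflict, so at least 4 frequencies are needed.
A valid assignment using 4 frequencies: T2=3, T14=1, T4=4, T11=3, T12=2, T6=4. Each listed conflict is separated.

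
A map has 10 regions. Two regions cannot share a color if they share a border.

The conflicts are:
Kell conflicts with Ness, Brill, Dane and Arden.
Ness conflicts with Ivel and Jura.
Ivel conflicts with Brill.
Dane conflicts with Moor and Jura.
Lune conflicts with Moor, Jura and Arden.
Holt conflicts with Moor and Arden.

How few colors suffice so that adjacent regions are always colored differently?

3

The cycle Jura-Dane-Kell-Arden-Lune-Jura has odd length 5, so it cannot be 2-colored; at least 3 colors are needed.
One proper 3-coloring: Kell=1, Ness=2, Ivel=1, Brill=2, Dane=2, Lune=1, Holt=1, Moor=3, Jura=3, Arden=2. No two conflicting regions share a color.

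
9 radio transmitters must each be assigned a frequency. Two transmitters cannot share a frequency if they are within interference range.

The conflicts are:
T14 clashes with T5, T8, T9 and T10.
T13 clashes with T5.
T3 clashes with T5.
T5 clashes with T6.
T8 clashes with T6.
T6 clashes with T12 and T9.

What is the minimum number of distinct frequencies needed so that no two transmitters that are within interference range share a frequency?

T8 and T6 conflict, so at least 2 frequencies are needed.
2 frequencies suffice: frequency 1 → {T14, T13, T3, T6}; frequency 2 → {T5, T8, T12, T9, T10}. Every pair that conflicts lands in different frequencies.

2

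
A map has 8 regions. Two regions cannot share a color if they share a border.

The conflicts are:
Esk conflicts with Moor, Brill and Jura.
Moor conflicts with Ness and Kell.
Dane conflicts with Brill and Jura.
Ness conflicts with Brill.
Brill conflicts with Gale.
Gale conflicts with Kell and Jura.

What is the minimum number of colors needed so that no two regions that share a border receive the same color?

3

The cycle Gale-Brill-Ness-Moor-Kell-Gale has odd length 5, so it cannot be 2-colored; at least 3 colors are needed.
3 colors suffice: color 1 → {Moor, Brill, Jura}; color 2 → {Esk, Dane, Ness, Gale}; color 3 → {Kell}. Each listed conflict is separated.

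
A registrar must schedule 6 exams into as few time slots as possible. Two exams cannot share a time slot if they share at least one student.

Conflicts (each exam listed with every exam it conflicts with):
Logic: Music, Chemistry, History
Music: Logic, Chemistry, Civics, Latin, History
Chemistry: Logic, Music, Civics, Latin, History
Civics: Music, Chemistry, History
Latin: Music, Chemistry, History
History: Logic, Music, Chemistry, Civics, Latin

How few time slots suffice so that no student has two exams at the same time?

Music, Chemistry, Civics, History pairwise conflict, so at least 4 time slots are needed.
4 time slots suffice: Logic=4, Music=3, Chemistry=2, Civics=4, Latin=4, History=1. Every pair that conflicts lands in different time slots.

4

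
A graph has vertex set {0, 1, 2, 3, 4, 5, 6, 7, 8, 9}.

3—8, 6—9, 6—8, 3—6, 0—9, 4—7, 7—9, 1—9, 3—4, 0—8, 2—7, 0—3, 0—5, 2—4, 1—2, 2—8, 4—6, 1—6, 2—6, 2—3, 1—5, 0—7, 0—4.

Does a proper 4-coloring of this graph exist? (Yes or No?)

Yes

The chromatic number is 4. 2, 3, 6, 8 form a clique, so at least 4 colors are needed.
4 colors suffice: color a → {0, 2}; color b → {5, 6, 7}; color c → {1, 4, 8}; color d → {3, 9}.
That is already a proper 4-coloring.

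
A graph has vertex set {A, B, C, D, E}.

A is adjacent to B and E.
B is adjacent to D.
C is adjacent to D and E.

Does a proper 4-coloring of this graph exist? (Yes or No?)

The chromatic number is 3. The cycle B-A-E-C-D-B has odd length 5, so it cannot be 2-colored; at least 3 colors are needed.
A valid assignment using 3 colors: A=2, B=1, C=2, D=3, E=1.
Since 4 ≥ 3, a proper 4-coloring certainly exists.

Yes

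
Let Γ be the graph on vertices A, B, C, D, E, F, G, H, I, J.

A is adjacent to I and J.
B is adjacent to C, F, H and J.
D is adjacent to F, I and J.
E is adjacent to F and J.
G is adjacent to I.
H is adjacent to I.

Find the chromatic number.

The cycle D-J-B-H-I-D has odd length 5, so it cannot be 2-colored; at least 3 colors are needed.
3 colors suffice: color 1 → {B, E, I}; color 2 → {C, F, G, H, J}; color 3 → {A, D}. Every edge joins two different colors.

3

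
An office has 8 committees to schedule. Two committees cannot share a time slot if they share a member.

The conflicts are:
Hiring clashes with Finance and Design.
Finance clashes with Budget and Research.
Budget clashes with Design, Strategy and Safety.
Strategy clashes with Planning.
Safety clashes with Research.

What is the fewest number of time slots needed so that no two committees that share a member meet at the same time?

Hiring and Finance conflict, so at least 2 time slots are needed.
2 time slots suffice: time slot 1 → {Hiring, Budget, Research, Planning}; time slot 2 → {Finance, Design, Strategy, Safety}. Each listed conflict is separated.

2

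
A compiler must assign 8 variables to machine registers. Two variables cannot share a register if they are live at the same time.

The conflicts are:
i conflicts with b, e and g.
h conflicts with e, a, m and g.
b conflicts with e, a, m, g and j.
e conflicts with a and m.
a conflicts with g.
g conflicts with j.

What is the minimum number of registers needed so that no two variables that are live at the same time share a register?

3

b, g, j pairwise conflict, so at least 3 registers are needed.
A valid assignment using 3 registers: i=3, h=1, b=1, e=2, a=3, m=3, g=2, j=3. Every pair that conflicts lands in different registers.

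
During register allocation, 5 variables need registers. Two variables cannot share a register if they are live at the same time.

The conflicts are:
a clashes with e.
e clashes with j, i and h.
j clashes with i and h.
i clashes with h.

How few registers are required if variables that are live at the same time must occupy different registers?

4

e, j, i, h all conflict with each other, so at least 4 registers are needed.
Using 4 registers: a=2, e=1, j=4, i=3, h=2. Every pair that conflicts lands in different registers.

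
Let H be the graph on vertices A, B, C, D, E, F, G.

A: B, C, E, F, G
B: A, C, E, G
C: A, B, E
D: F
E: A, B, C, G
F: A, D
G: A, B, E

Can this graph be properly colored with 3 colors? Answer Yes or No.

No

A, B, E, G form a clique, so at least 4 colors are needed.
So 3 colors are not enough.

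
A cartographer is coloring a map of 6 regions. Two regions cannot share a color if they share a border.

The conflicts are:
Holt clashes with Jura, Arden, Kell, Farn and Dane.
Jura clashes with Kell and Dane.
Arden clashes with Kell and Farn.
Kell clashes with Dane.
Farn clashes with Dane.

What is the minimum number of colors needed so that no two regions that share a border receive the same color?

Holt, Jura, Kell, Dane pairwise conflict, so at least 4 colors are needed.
4 colors suffice: color 1 → {Holt}; color 2 → {Arden, Dane}; color 3 → {Kell, Farn}; color 4 → {Jura}. No two conflicting regions share a color.

4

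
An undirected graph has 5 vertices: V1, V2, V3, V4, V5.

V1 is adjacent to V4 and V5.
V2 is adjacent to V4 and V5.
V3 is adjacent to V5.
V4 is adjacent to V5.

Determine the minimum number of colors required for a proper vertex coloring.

V1, V4, V5 form a triangle, so at least 3 colors are needed.
3 colors suffice: color R → {V5}; color B → {V3, V4}; color G → {V1, V2}. Every edge joins two different colors.

3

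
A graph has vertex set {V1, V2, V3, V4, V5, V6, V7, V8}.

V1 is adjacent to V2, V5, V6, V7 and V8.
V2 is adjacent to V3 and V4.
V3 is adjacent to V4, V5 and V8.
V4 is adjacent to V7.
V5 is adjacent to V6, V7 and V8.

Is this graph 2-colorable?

V2, V3, V4 form a triangle, so at least 3 colors are needed.
So 2 colors are not enough.

No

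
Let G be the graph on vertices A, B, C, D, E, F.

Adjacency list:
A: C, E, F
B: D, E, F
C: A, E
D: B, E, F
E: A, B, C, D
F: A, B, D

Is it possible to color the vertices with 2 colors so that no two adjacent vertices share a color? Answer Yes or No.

B, D, E are mutually adjacent, so at least 3 colors are needed.
So 2 colors are not enough.

No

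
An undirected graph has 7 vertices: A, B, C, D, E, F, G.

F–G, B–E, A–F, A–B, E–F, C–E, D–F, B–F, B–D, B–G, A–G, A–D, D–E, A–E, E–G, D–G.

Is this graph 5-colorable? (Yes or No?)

No

A, B, D, E, F, G are mutually adjacent (a clique of size 6), so at least 6 colors are needed.
So 5 colors are not enough.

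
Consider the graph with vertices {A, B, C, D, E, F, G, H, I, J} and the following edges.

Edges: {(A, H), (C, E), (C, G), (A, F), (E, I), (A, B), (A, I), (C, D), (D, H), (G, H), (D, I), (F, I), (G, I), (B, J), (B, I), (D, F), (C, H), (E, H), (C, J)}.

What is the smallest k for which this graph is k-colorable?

C, G, H are mutually adjacent, so at least 3 colors are needed.
3 colors suffice: A=3, B=2, C=1, D=3, E=3, F=2, G=3, H=2, I=1, J=3. No two adjacent vertices share a color.

3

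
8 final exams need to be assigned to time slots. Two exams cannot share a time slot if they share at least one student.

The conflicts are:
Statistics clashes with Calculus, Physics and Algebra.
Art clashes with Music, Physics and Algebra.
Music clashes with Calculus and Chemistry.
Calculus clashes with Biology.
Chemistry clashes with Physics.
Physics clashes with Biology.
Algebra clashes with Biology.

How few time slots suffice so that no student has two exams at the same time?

The cycle Biology-Calculus-Music-Art-Algebra-Biology has odd length 5, so it cannot be 2-colored; at least 3 time slots are needed.
Using 3 time slots: Statistics=2, Art=2, Music=1, Calculus=3, Chemistry=2, Physics=1, Algebra=1, Biology=2. No two conflicting exams share a time slot.

3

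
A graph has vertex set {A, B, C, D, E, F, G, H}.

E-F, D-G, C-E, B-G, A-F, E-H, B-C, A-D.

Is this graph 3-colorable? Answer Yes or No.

Yes

The chromatic number is 3. The cycle A-F-E-C-B-G-D-A has odd length 7, so it cannot be 2-colored; at least 3 colors are needed.
3 colors suffice: color red → {A, B, E}; color blue → {C, F, G, H}; color green → {D}.
That is already a proper 3-coloring.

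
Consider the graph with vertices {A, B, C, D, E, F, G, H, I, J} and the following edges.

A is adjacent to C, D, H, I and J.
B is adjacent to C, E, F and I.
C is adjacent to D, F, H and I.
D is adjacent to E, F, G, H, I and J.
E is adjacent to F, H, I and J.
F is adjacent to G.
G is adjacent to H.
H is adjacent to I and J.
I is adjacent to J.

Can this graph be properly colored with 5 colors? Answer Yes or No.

Yes

The chromatic number is 5. A, C, D, H, I are mutually adjacent (a clique of size 5), so at least 5 colors are needed.
5 colors suffice: color 1 → {B, D}; color 2 → {F, H}; color 3 → {G, I}; color 4 → {C, J}; color 5 → {A, E}.
That is already a proper 5-coloring.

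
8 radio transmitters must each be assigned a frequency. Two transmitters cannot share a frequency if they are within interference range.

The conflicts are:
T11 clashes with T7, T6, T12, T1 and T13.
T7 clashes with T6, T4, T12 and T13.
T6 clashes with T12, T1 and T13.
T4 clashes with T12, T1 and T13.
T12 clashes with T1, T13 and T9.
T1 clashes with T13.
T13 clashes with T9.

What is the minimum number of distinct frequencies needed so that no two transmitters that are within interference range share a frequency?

5

T11, T7, T6, T12, T13 all conflict with each other, so at least 5 frequencies are needed.
5 frequencies suffice: frequency 1 → {T13}; frequency 2 → {T12}; frequency 3 → {T7, T1, T9}; frequency 4 → {T6, T4}; frequency 5 → {T11}. Each listed conflict is separated.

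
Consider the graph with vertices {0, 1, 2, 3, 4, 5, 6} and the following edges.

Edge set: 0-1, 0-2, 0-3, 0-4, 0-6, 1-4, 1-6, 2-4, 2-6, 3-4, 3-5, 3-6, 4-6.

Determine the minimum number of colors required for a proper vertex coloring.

0, 3, 4, 6 are pairwise adjacent (a clique of size 4), so at least 4 colors are needed.
One proper 4-coloring: 0=b, 1=d, 2=d, 3=d, 4=c, 5=a, 6=a. No two adjacent vertices share a color.

4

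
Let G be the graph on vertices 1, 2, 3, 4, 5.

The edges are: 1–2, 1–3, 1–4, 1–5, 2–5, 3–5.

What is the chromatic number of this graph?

1, 3, 5 are mutually adjacent, so at least 3 colors are needed.
3 colors suffice: 1=red, 2=green, 3=green, 4=blue, 5=blue. Every edge joins two different colors.

3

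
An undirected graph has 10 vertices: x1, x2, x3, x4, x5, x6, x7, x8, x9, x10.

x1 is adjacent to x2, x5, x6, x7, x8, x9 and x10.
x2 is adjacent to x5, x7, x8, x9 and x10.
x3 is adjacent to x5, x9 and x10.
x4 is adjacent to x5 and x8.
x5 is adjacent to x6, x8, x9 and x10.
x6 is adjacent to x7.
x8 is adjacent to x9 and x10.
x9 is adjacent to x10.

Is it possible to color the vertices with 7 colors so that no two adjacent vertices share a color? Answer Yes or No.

The chromatic number is 6. x1, x2, x5, x8, x9, x10 form a clique, so at least 6 colors are needed.
One proper 6-coloring: x1=2, x2=5, x3=2, x4=2, x5=1, x6=3, x7=1, x8=3, x9=4, x10=6.
Since 7 ≥ 6, a proper 7-coloring certainly exists.

Yes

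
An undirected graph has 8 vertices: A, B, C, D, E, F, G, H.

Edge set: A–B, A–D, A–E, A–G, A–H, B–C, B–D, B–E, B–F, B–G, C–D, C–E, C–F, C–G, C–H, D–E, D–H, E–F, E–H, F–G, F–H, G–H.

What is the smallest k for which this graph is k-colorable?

B, C, F, G form a clique, so at least 4 colors are needed.
4 colors suffice: color red → {A, C}; color blue → {B, H}; color green → {E, G}; color yellow → {D, F}. Every edge joins two different colors.

4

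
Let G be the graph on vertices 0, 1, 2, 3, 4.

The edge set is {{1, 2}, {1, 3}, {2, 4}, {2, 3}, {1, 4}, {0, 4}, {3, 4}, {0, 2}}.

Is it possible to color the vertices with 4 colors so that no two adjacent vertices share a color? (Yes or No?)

The chromatic number is 4. 1, 2, 3, 4 are mutually adjacent (a clique of size 4), so at least 4 colors are needed.
4 colors suffice: 0=green, 1=yellow, 2=blue, 3=green, 4=red.
That is already a proper 4-coloring.

Yes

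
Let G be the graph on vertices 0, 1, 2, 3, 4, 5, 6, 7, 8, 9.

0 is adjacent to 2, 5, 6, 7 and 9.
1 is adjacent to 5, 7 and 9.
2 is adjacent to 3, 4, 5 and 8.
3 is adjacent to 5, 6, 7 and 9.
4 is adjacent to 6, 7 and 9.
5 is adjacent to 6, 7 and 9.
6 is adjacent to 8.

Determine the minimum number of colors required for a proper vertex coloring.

3

3, 5, 9 are mutually adjacent, so at least 3 colors are needed.
A valid assignment using 3 colors: 0=b, 1=b, 2=c, 3=b, 4=a, 5=a, 6=c, 7=c, 8=a, 9=c. Each edge has distinct colors on its endpoints.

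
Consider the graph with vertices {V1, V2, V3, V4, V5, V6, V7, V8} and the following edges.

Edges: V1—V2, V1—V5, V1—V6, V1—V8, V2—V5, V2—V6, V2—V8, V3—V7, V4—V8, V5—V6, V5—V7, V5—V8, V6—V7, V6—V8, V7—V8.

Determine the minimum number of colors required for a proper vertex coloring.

V1, V2, V5, V6, V8 are mutually adjacent (a clique of size 5), so at least 5 colors are needed.
One proper 5-coloring: V1=5, V2=4, V3=1, V4=2, V5=2, V6=3, V7=4, V8=1. No two adjacent vertices share a color.

5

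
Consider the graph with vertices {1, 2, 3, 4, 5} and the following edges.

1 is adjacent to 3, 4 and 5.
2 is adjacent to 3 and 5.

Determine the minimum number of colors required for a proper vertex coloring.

2

2 and 5 are adjacent, so at least 2 colors are needed.
2 colors suffice: color red → {1, 2}; color blue → {3, 4, 5}. Each edge has distinct colors on its endpoints.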